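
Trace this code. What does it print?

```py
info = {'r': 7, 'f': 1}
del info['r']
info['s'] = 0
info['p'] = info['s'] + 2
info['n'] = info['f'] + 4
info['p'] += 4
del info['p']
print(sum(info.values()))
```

6

del 'r' → {'f': 1}
info['s'] = 0 → {'f': 1, 's': 0}
info['p'] = info['s']+2 = 2 → {'f': 1, 's': 0, 'p': 2}
info['n'] = info['f']+4 = 5 → {'f': 1, 's': 0, 'p': 2, 'n': 5}
info['p'] = 2+4 = 6 → {'f': 1, 's': 0, 'p': 6, 'n': 5}
del 'p' → {'f': 1, 's': 0, 'n': 5}
sum of values = 6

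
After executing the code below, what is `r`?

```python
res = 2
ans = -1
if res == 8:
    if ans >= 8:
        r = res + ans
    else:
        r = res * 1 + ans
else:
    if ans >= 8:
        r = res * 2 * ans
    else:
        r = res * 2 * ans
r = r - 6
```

-10

res=2, ans=-1
res == 8 is False; ans >= 8 is False
→ r = res * 2 * ans = -4
r = (-4)-6 = -10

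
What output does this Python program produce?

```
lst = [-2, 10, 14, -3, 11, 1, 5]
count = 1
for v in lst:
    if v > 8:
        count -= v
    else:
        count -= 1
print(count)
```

v=-2: not >8, count = 1-1 = 0
v=10: >8, count = 0-10 = -10
v=14: >8, count = (-10)-14 = -24
v=-3: not >8, count = (-24)-1 = -25
v=11: >8, count = (-25)-11 = -36
v=1: not >8, count = (-36)-1 = -37
v=5: not >8, count = (-37)-1 = -38

-38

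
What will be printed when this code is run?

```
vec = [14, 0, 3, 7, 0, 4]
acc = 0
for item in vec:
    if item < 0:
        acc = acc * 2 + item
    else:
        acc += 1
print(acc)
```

6

item=14: not <0, acc = 0+1 = 1
item=0: not <0, acc = 1+1 = 2
item=3: not <0, acc = 2+1 = 3
item=7: not <0, acc = 3+1 = 4
item=0: not <0, acc = 4+1 = 5
item=4: not <0, acc = 5+1 = 6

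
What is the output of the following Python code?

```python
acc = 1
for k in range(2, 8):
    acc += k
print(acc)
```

28

k=2: acc = 1+2 = 3
k=3: acc = 3+3 = 6
k=4: acc = 6+4 = 10
k=5: acc = 10+5 = 15
k=6: acc = 15+6 = 21
k=7: acc = 21+7 = 28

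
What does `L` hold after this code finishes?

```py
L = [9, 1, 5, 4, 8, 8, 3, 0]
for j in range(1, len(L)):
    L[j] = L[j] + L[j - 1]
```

j=1: L[1] = 1+9 = 10 → [9, 10, 5, 4, 8, 8, 3, 0]
j=2: L[2] = 5+10 = 15 → [9, 10, 15, 4, 8, 8, 3, 0]
j=3: L[3] = 4+15 = 19 → [9, 10, 15, 19, 8, 8, 3, 0]
j=4: L[4] = 8+19 = 27 → [9, 10, 15, 19, 27, 8, 3, 0]
j=5: L[5] = 8+27 = 35 → [9, 10, 15, 19, 27, 35, 3, 0]
j=6: L[6] = 3+35 = 38 → [9, 10, 15, 19, 27, 35, 38, 0]
j=7: L[7] = 0+38 = 38 → [9, 10, 15, 19, 27, 35, 38, 38]

[9, 10, 15, 19, 27, 35, 38, 38]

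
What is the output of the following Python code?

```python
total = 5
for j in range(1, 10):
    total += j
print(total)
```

50

j=1: total = 5+1 = 6
j=2: total = 6+2 = 8
j=3: total = 8+3 = 11
j=4: total = 11+4 = 15
j=5: total = 15+5 = 20
j=6: total = 20+6 = 26
j=7: total = 26+7 = 33
j=8: total = 33+8 = 41
j=9: total = 41+9 = 50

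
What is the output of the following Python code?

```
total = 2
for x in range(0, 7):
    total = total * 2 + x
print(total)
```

376

x=0: total = 2*2+0 = 4
x=1: total = 4*2+1 = 9
x=2: total = 9*2+2 = 20
x=3: total = 20*2+3 = 43
x=4: total = 43*2+4 = 90
x=5: total = 90*2+5 = 185
x=6: total = 185*2+6 = 376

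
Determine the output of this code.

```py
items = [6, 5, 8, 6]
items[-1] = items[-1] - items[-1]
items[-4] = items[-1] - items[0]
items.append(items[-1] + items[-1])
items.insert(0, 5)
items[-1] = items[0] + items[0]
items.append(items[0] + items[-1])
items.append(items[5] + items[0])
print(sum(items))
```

52

items[-1] = items[-1]-items[-1] = 6-6 = 0 → [6, 5, 8, 0]
items[-4] = items[-1]-items[0] = 0-6 = -6 → [-6, 5, 8, 0]
append items[-1]+items[-1] = 0+0 = 0 → [-6, 5, 8, 0, 0]
insert 5 at 0 → [5, -6, 5, 8, 0, 0]
items[-1] = items[0]+items[0] = 5+5 = 10 → [5, -6, 5, 8, 0, 10]
append items[0]+items[-1] = 5+10 = 15 → [5, -6, 5, 8, 0, 10, 15]
append items[5]+items[0] = 10+5 = 15 → [5, -6, 5, 8, 0, 10, 15, 15]
sum = 52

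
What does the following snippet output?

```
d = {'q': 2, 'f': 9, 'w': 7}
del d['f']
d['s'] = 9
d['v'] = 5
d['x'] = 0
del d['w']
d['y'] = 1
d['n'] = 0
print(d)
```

{'q': 2, 's': 9, 'v': 5, 'x': 0, 'y': 1, 'n': 0}

del 'f' → {'q': 2, 'w': 7}
d['s'] = 9 → {'q': 2, 'w': 7, 's': 9}
d['v'] = 5 → {'q': 2, 'w': 7, 's': 9, 'v': 5}
d['x'] = 0 → {'q': 2, 'w': 7, 's': 9, 'v': 5, 'x': 0}
del 'w' → {'q': 2, 's': 9, 'v': 5, 'x': 0}
d['y'] = 1 → {'q': 2, 's': 9, 'v': 5, 'x': 0, 'y': 1}
d['n'] = 0 → {'q': 2, 's': 9, 'v': 5, 'x': 0, 'y': 1, 'n': 0}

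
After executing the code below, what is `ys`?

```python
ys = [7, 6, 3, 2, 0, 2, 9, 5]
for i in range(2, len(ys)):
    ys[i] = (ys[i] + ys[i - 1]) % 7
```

[7, 6, 2, 4, 4, 6, 1, 6]

i=2: ys[2] = (3+6)%7 = 2 → [7, 6, 2, 2, 0, 2, 9, 5]
i=3: ys[3] = (2+2)%7 = 4 → [7, 6, 2, 4, 0, 2, 9, 5]
i=4: ys[4] = (0+4)%7 = 4 → [7, 6, 2, 4, 4, 2, 9, 5]
i=5: ys[5] = (2+4)%7 = 6 → [7, 6, 2, 4, 4, 6, 9, 5]
i=6: ys[6] = (9+6)%7 = 1 → [7, 6, 2, 4, 4, 6, 1, 5]
i=7: ys[7] = (5+1)%7 = 6 → [7, 6, 2, 4, 4, 6, 1, 6]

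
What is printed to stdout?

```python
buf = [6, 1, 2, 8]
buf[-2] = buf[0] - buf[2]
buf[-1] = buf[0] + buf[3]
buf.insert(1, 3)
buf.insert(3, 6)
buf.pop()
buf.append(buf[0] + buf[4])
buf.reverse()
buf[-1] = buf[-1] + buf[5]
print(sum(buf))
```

buf[-2] = buf[0]-buf[2] = 6-2 = 4 → [6, 1, 4, 8]
buf[-1] = buf[0]+buf[3] = 6+8 = 14 → [6, 1, 4, 14]
insert 3 at 1 → [6, 3, 1, 4, 14]
insert 6 at 3 → [6, 3, 1, 6, 4, 14]
pop() removes 14 → [6, 3, 1, 6, 4]
append buf[0]+buf[4] = 6+4 = 10 → [6, 3, 1, 6, 4, 10]
reverse → [10, 4, 6, 1, 3, 6]
buf[-1] = buf[-1]+buf[5] = 6+6 = 12 → [10, 4, 6, 1, 3, 12]
sum = 36

36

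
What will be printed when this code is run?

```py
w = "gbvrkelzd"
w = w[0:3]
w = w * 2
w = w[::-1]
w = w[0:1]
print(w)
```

v

slice [0:3] → 'gbv'
repeat ×2 → 'gbvgbv'
reverse → 'vbgvbg'
slice [0:1] → 'v'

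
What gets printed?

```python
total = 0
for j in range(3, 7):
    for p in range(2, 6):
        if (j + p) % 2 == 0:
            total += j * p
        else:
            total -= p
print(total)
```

96

j=3,p=2: odd sum, total = 0-2 = -2
j=3,p=3: even sum, total = (-2)+9 = 7
j=3,p=4: odd sum, total = 7-4 = 3
j=3,p=5: even sum, total = 3+15 = 18
j=4,p=2: even sum, total = 18+8 = 26
j=4,p=3: odd sum, total = 26-3 = 23
j=4,p=4: even sum, total = 23+16 = 39
j=4,p=5: odd sum, total = 39-5 = 34
j=5,p=2: odd sum, total = 34-2 = 32
j=5,p=3: even sum, total = 32+15 = 47
j=5,p=4: odd sum, total = 47-4 = 43
j=5,p=5: even sum, total = 43+25 = 68
j=6,p=2: even sum, total = 68+12 = 80
j=6,p=3: odd sum, total = 80-3 = 77
j=6,p=4: even sum, total = 77+24 = 101
j=6,p=5: odd sum, total = 101-5 = 96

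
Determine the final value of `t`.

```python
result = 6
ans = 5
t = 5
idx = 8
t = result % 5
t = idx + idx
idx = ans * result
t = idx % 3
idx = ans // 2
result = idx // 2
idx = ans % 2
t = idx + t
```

1

t = 6%5 = 1
t = 8+8 = 16
idx = 5*6 = 30
t = 30%3 = 0
idx = 5//2 = 2
result = 2//2 = 1
idx = 5%2 = 1
t = 1+0 = 1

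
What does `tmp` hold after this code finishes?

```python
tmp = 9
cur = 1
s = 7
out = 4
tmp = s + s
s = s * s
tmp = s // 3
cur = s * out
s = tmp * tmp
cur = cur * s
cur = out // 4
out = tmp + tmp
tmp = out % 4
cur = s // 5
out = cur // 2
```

0

tmp = 7+7 = 14
s = 7*7 = 49
tmp = 49//3 = 16
cur = 49*4 = 196
s = 16*16 = 256
cur = 196*256 = 50176
cur = 4//4 = 1
out = 16+16 = 32
tmp = 32%4 = 0
cur = 256//5 = 51
out = 51//2 = 25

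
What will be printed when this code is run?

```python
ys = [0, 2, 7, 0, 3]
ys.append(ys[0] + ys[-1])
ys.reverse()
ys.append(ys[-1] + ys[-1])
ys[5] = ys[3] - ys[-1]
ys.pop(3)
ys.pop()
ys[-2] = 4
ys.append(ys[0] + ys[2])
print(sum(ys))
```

append ys[0]+ys[-1] = 0+3 = 3 → [0, 2, 7, 0, 3, 3]
reverse → [3, 3, 0, 7, 2, 0]
append ys[-1]+ys[-1] = 0+0 = 0 → [3, 3, 0, 7, 2, 0, 0]
ys[5] = ys[3]-ys[-1] = 7-0 = 7 → [3, 3, 0, 7, 2, 7, 0]
pop(3) removes 7 → [3, 3, 0, 2, 7, 0]
pop() removes 0 → [3, 3, 0, 2, 7]
ys[-2] = 4 → [3, 3, 0, 4, 7]
append ys[0]+ys[2] = 3+0 = 3 → [3, 3, 0, 4, 7, 3]
sum = 20

20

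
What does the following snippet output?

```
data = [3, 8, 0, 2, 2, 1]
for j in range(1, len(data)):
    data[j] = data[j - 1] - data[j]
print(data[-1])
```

-10

j=1: data[1] = 3-8 = -5 → [3, -5, 0, 2, 2, 1]
j=2: data[2] = (-5)-0 = -5 → [3, -5, -5, 2, 2, 1]
j=3: data[3] = (-5)-2 = -7 → [3, -5, -5, -7, 2, 1]
j=4: data[4] = (-7)-2 = -9 → [3, -5, -5, -7, -9, 1]
j=5: data[5] = (-9)-1 = -10 → [3, -5, -5, -7, -9, -10]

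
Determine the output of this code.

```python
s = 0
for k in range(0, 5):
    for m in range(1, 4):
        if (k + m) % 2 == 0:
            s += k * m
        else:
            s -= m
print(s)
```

k=0,m=1: odd sum, s = 0-1 = -1
k=0,m=2: even sum, s = (-1)+0 = -1
k=0,m=3: odd sum, s = (-1)-3 = -4
k=1,m=1: even sum, s = (-4)+1 = -3
k=1,m=2: odd sum, s = (-3)-2 = -5
k=1,m=3: even sum, s = (-5)+3 = -2
k=2,m=1: odd sum, s = (-2)-1 = -3
k=2,m=2: even sum, s = (-3)+4 = 1
k=2,m=3: odd sum, s = 1-3 = -2
k=3,m=1: even sum, s = (-2)+3 = 1
k=3,m=2: odd sum, s = 1-2 = -1
k=3,m=3: even sum, s = (-1)+9 = 8
k=4,m=1: odd sum, s = 8-1 = 7
k=4,m=2: even sum, s = 7+8 = 15
k=4,m=3: odd sum, s = 15-3 = 12

12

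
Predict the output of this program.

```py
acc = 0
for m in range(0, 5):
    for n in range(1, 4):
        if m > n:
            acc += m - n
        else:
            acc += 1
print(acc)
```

19

m=0,n=1: not 0>1, acc = 0+1 = 1
m=0,n=2: not 0>2, acc = 1+1 = 2
m=0,n=3: not 0>3, acc = 2+1 = 3
m=1,n=1: not 1>1, acc = 3+1 = 4
m=1,n=2: not 1>2, acc = 4+1 = 5
m=1,n=3: not 1>3, acc = 5+1 = 6
m=2,n=1: 2>1, acc = 6+1 = 7
m=2,n=2: not 2>2, acc = 7+1 = 8
m=2,n=3: not 2>3, acc = 8+1 = 9
m=3,n=1: 3>1, acc = 9+2 = 11
m=3,n=2: 3>2, acc = 11+1 = 12
m=3,n=3: not 3>3, acc = 12+1 = 13
m=4,n=1: 4>1, acc = 13+3 = 16
m=4,n=2: 4>2, acc = 16+2 = 18
m=4,n=3: 4>3, acc = 18+1 = 19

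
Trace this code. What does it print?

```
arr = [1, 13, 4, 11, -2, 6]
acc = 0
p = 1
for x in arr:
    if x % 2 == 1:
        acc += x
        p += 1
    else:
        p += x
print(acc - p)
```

13

x=1: odd, acc = 0+1 = 1; p=2
x=13: odd, acc = 1+13 = 14; p=3
x=4: not odd; p=7
x=11: odd, acc = 14+11 = 25; p=8
x=-2: not odd; p=6
x=6: not odd; p=12
acc-p = 25-12 = 13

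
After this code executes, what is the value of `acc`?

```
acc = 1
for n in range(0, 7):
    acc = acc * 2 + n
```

n=0: acc = 1*2+0 = 2
n=1: acc = 2*2+1 = 5
n=2: acc = 5*2+2 = 12
n=3: acc = 12*2+3 = 27
n=4: acc = 27*2+4 = 58
n=5: acc = 58*2+5 = 121
n=6: acc = 121*2+6 = 248

248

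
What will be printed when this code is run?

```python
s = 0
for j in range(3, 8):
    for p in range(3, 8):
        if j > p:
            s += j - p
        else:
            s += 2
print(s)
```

j=3,p=3: not 3>3, s = 0+2 = 2
j=3,p=4: not 3>4, s = 2+2 = 4
j=3,p=5: not 3>5, s = 4+2 = 6
j=3,p=6: not 3>6, s = 6+2 = 8
j=3,p=7: not 3>7, s = 8+2 = 10
j=4,p=3: 4>3, s = 10+1 = 11
j=4,p=4: not 4>4, s = 11+2 = 13
j=4,p=5: not 4>5, s = 13+2 = 15
j=4,p=6: not 4>6, s = 15+2 = 17
j=4,p=7: not 4>7, s = 17+2 = 19
j=5,p=3: 5>3, s = 19+2 = 21
j=5,p=4: 5>4, s = 21+1 = 22
j=5,p=5: not 5>5, s = 22+2 = 24
j=5,p=6: not 5>6, s = 24+2 = 26
j=5,p=7: not 5>7, s = 26+2 = 28
j=6,p=3: 6>3, s = 28+3 = 31
j=6,p=4: 6>4, s = 31+2 = 33
j=6,p=5: 6>5, s = 33+1 = 34
j=6,p=6: not 6>6, s = 34+2 = 36
j=6,p=7: not 6>7, s = 36+2 = 38
j=7,p=3: 7>3, s = 38+4 = 42
j=7,p=4: 7>4, s = 42+3 = 45
j=7,p=5: 7>5, s = 45+2 = 47
j=7,p=6: 7>6, s = 47+1 = 48
j=7,p=7: not 7>7, s = 48+2 = 50

50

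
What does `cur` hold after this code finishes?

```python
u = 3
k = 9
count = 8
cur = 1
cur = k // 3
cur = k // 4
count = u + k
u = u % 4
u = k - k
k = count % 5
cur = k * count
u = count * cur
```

cur = 9//3 = 3
cur = 9//4 = 2
count = 3+9 = 12
u = 3%4 = 3
u = 9-9 = 0
k = 12%5 = 2
cur = 2*12 = 24
u = 12*24 = 288

24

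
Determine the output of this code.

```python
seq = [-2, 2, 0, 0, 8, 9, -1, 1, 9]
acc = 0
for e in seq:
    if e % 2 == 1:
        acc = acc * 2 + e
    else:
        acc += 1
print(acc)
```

e=-2: not odd, acc = 0+1 = 1
e=2: not odd, acc = 1+1 = 2
e=0: not odd, acc = 2+1 = 3
e=0: not odd, acc = 3+1 = 4
e=8: not odd, acc = 4+1 = 5
e=9: odd, acc = 5*2+9 = 19
e=-1: odd, acc = 19*2+(-1) = 37
e=1: odd, acc = 37*2+1 = 75
e=9: odd, acc = 75*2+9 = 159

159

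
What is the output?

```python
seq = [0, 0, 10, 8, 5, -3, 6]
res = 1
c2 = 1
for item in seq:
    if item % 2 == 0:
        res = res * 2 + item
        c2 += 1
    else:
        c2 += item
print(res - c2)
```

86

item=0: even, res = 1*2+0 = 2; c2=2
item=0: even, res = 2*2+0 = 4; c2=3
item=10: even, res = 4*2+10 = 18; c2=4
item=8: even, res = 18*2+8 = 44; c2=5
item=5: not even; c2=10
item=-3: not even; c2=7
item=6: even, res = 44*2+6 = 94; c2=8
res-c2 = 94-8 = 86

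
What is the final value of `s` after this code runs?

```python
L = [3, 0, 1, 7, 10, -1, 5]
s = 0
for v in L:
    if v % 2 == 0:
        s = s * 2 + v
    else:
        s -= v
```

-22

v=3: not even, s = 0-3 = -3
v=0: even, s = (-3)*2+0 = -6
v=1: not even, s = (-6)-1 = -7
v=7: not even, s = (-7)-7 = -14
v=10: even, s = (-14)*2+10 = -18
v=-1: not even, s = (-18)-(-1) = -17
v=5: not even, s = (-17)-5 = -22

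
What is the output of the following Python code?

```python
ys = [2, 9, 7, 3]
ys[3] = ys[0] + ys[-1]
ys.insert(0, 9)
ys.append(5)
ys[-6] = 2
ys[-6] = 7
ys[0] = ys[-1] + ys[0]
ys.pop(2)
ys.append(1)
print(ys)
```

[12, 2, 7, 5, 5, 1]

ys[3] = ys[0]+ys[-1] = 2+3 = 5 → [2, 9, 7, 5]
insert 9 at 0 → [9, 2, 9, 7, 5]
append 5 → [9, 2, 9, 7, 5, 5]
ys[-6] = 2 → [2, 2, 9, 7, 5, 5]
ys[-6] = 7 → [7, 2, 9, 7, 5, 5]
ys[0] = ys[-1]+ys[0] = 5+7 = 12 → [12, 2, 9, 7, 5, 5]
pop(2) removes 9 → [12, 2, 7, 5, 5]
append 1 → [12, 2, 7, 5, 5, 1]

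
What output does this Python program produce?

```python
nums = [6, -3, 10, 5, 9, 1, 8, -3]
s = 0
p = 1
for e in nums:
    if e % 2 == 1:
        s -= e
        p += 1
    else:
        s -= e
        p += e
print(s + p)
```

e=6: not odd, s = 0-6 = -6; p=7
e=-3: odd, s = (-6)-(-3) = -3; p=8
e=10: not odd, s = (-3)-10 = -13; p=18
e=5: odd, s = (-13)-5 = -18; p=19
e=9: odd, s = (-18)-9 = -27; p=20
e=1: odd, s = (-27)-1 = -28; p=21
e=8: not odd, s = (-28)-8 = -36; p=29
e=-3: odd, s = (-36)-(-3) = -33; p=30
s+p = (-33)+30 = -3

-3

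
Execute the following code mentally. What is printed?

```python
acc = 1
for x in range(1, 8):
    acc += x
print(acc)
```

29

x=1: acc = 1+1 = 2
x=2: acc = 2+2 = 4
x=3: acc = 4+3 = 7
x=4: acc = 7+4 = 11
x=5: acc = 11+5 = 16
x=6: acc = 16+6 = 22
x=7: acc = 22+7 = 29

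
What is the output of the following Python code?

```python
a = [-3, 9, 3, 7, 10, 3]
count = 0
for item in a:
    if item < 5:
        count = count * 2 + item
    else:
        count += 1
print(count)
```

5

item=-3: <5, count = 0*2+(-3) = -3
item=9: not <5, count = (-3)+1 = -2
item=3: <5, count = (-2)*2+3 = -1
item=7: not <5, count = (-1)+1 = 0
item=10: not <5, count = 0+1 = 1
item=3: <5, count = 1*2+3 = 5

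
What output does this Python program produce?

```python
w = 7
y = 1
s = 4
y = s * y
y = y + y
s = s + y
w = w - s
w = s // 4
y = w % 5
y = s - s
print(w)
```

3

y = 4*1 = 4
y = 4+4 = 8
s = 4+8 = 12
w = 7-12 = -5
w = 12//4 = 3
y = 3%5 = 3
y = 12-12 = 0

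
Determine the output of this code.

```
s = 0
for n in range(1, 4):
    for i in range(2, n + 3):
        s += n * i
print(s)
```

n=1,i=2: s = 0+2 = 2
n=1,i=3: s = 2+3 = 5
n=2,i=2: s = 5+4 = 9
n=2,i=3: s = 9+6 = 15
n=2,i=4: s = 15+8 = 23
n=3,i=2: s = 23+6 = 29
n=3,i=3: s = 29+9 = 38
n=3,i=4: s = 38+12 = 50
n=3,i=5: s = 50+15 = 65

65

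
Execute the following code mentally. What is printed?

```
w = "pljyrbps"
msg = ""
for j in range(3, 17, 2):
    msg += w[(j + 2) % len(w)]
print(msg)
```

bslybsl

j=3: add w[5]='b' → 'b'
j=5: add w[7]='s' → 'bs'
j=7: add w[1]='l' → 'bsl'
j=9: add w[3]='y' → 'bsly'
j=11: add w[5]='b' → 'bslyb'
j=13: add w[7]='s' → 'bslybs'
j=15: add w[1]='l' → 'bslybsl'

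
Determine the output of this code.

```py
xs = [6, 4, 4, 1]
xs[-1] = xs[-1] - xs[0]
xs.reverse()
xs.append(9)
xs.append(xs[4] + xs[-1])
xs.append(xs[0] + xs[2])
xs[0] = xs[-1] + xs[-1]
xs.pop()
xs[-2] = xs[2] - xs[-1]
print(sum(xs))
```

16

xs[-1] = xs[-1]-xs[0] = 1-6 = -5 → [6, 4, 4, -5]
reverse → [-5, 4, 4, 6]
append 9 → [-5, 4, 4, 6, 9]
append xs[4]+xs[-1] = 9+9 = 18 → [-5, 4, 4, 6, 9, 18]
append xs[0]+xs[2] = (-5)+4 = -1 → [-5, 4, 4, 6, 9, 18, -1]
xs[0] = xs[-1]+xs[-1] = (-1)+(-1) = -2 → [-2, 4, 4, 6, 9, 18, -1]
pop() removes -1 → [-2, 4, 4, 6, 9, 18]
xs[-2] = xs[2]-xs[-1] = 4-18 = -14 → [-2, 4, 4, 6, -14, 18]
sum = 16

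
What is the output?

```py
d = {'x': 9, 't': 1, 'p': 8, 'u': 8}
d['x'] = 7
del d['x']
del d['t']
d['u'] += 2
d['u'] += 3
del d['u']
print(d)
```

d['x'] = 7 → {'x': 7, 't': 1, 'p': 8, 'u': 8}
del 'x' → {'t': 1, 'p': 8, 'u': 8}
del 't' → {'p': 8, 'u': 8}
d['u'] = 8+2 = 10 → {'p': 8, 'u': 10}
d['u'] = 10+3 = 13 → {'p': 8, 'u': 13}
del 'u' → {'p': 8}

{'p': 8}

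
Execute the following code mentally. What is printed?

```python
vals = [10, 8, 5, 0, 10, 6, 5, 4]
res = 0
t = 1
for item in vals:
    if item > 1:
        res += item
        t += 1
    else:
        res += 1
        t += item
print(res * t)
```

392

item=10: >1, res = 0+10 = 10; t=2
item=8: >1, res = 10+8 = 18; t=3
item=5: >1, res = 18+5 = 23; t=4
item=0: not >1, res = 23+1 = 24; t=4
item=10: >1, res = 24+10 = 34; t=5
item=6: >1, res = 34+6 = 40; t=6
item=5: >1, res = 40+5 = 45; t=7
item=4: >1, res = 45+4 = 49; t=8
res*t = 49*8 = 392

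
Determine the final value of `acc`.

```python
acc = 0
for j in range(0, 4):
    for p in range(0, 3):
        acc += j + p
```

j=0,p=0: acc = 0+0 = 0
j=0,p=1: acc = 0+1 = 1
j=0,p=2: acc = 1+2 = 3
j=1,p=0: acc = 3+1 = 4
j=1,p=1: acc = 4+2 = 6
j=1,p=2: acc = 6+3 = 9
j=2,p=0: acc = 9+2 = 11
j=2,p=1: acc = 11+3 = 14
j=2,p=2: acc = 14+4 = 18
j=3,p=0: acc = 18+3 = 21
j=3,p=1: acc = 21+4 = 25
j=3,p=2: acc = 25+5 = 30

30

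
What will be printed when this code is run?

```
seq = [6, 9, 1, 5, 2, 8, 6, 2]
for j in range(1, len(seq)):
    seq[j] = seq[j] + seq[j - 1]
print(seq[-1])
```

j=1: seq[1] = 9+6 = 15 → [6, 15, 1, 5, 2, 8, 6, 2]
j=2: seq[2] = 1+15 = 16 → [6, 15, 16, 5, 2, 8, 6, 2]
j=3: seq[3] = 5+16 = 21 → [6, 15, 16, 21, 2, 8, 6, 2]
j=4: seq[4] = 2+21 = 23 → [6, 15, 16, 21, 23, 8, 6, 2]
j=5: seq[5] = 8+23 = 31 → [6, 15, 16, 21, 23, 31, 6, 2]
j=6: seq[6] = 6+31 = 37 → [6, 15, 16, 21, 23, 31, 37, 2]
j=7: seq[7] = 2+37 = 39 → [6, 15, 16, 21, 23, 31, 37, 39]

39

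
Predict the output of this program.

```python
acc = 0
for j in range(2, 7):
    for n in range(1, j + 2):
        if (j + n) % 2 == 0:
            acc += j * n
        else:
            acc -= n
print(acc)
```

j=2,n=1: odd sum, acc = 0-1 = -1
j=2,n=2: even sum, acc = (-1)+4 = 3
j=2,n=3: odd sum, acc = 3-3 = 0
j=3,n=1: even sum, acc = 0+3 = 3
j=3,n=2: odd sum, acc = 3-2 = 1
j=3,n=3: even sum, acc = 1+9 = 10
j=3,n=4: odd sum, acc = 10-4 = 6
j=4,n=1: odd sum, acc = 6-1 = 5
j=4,n=2: even sum, acc = 5+8 = 13
j=4,n=3: odd sum, acc = 13-3 = 10
j=4,n=4: even sum, acc = 10+16 = 26
j=4,n=5: odd sum, acc = 26-5 = 21
j=5,n=1: even sum, acc = 21+5 = 26
j=5,n=2: odd sum, acc = 26-2 = 24
j=5,n=3: even sum, acc = 24+15 = 39
j=5,n=4: odd sum, acc = 39-4 = 35
j=5,n=5: even sum, acc = 35+25 = 60
j=5,n=6: odd sum, acc = 60-6 = 54
j=6,n=1: odd sum, acc = 54-1 = 53
j=6,n=2: even sum, acc = 53+12 = 65
j=6,n=3: odd sum, acc = 65-3 = 62
j=6,n=4: even sum, acc = 62+24 = 86
j=6,n=5: odd sum, acc = 86-5 = 81
j=6,n=6: even sum, acc = 81+36 = 117
j=6,n=7: odd sum, acc = 117-7 = 110

110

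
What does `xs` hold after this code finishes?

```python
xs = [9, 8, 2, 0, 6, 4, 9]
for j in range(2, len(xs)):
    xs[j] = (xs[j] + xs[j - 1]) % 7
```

j=2: xs[2] = (2+8)%7 = 3 → [9, 8, 3, 0, 6, 4, 9]
j=3: xs[3] = (0+3)%7 = 3 → [9, 8, 3, 3, 6, 4, 9]
j=4: xs[4] = (6+3)%7 = 2 → [9, 8, 3, 3, 2, 4, 9]
j=5: xs[5] = (4+2)%7 = 6 → [9, 8, 3, 3, 2, 6, 9]
j=6: xs[6] = (9+6)%7 = 1 → [9, 8, 3, 3, 2, 6, 1]

[9, 8, 3, 3, 2, 6, 1]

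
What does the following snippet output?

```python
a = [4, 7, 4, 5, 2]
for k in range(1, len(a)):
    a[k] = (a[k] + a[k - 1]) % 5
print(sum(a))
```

7

k=1: a[1] = (7+4)%5 = 1 → [4, 1, 4, 5, 2]
k=2: a[2] = (4+1)%5 = 0 → [4, 1, 0, 5, 2]
k=3: a[3] = (5+0)%5 = 0 → [4, 1, 0, 0, 2]
k=4: a[4] = (2+0)%5 = 2 → [4, 1, 0, 0, 2]
sum = 7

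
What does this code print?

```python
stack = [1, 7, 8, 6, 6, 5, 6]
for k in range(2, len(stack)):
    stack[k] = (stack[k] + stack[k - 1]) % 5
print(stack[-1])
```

k=2: stack[2] = (8+7)%5 = 0 → [1, 7, 0, 6, 6, 5, 6]
k=3: stack[3] = (6+0)%5 = 1 → [1, 7, 0, 1, 6, 5, 6]
k=4: stack[4] = (6+1)%5 = 2 → [1, 7, 0, 1, 2, 5, 6]
k=5: stack[5] = (5+2)%5 = 2 → [1, 7, 0, 1, 2, 2, 6]
k=6: stack[6] = (6+2)%5 = 3 → [1, 7, 0, 1, 2, 2, 3]

3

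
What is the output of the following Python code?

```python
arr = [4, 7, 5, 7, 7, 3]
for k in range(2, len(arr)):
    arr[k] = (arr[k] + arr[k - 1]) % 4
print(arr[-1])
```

1

k=2: arr[2] = (5+7)%4 = 0 → [4, 7, 0, 7, 7, 3]
k=3: arr[3] = (7+0)%4 = 3 → [4, 7, 0, 3, 7, 3]
k=4: arr[4] = (7+3)%4 = 2 → [4, 7, 0, 3, 2, 3]
k=5: arr[5] = (3+2)%4 = 1 → [4, 7, 0, 3, 2, 1]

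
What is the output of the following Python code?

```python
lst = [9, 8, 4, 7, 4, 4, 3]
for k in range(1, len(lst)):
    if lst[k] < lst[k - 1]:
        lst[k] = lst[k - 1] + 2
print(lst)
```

k=1: 8<9, lst[1] = 9+2 = 11 → [9, 11, 4, 7, 4, 4, 3]
k=2: 4<11, lst[2] = 11+2 = 13 → [9, 11, 13, 7, 4, 4, 3]
k=3: 7<13, lst[3] = 13+2 = 15 → [9, 11, 13, 15, 4, 4, 3]
k=4: 4<15, lst[4] = 15+2 = 17 → [9, 11, 13, 15, 17, 4, 3]
k=5: 4<17, lst[5] = 17+2 = 19 → [9, 11, 13, 15, 17, 19, 3]
k=6: 3<19, lst[6] = 19+2 = 21 → [9, 11, 13, 15, 17, 19, 21]

[9, 11, 13, 15, 17, 19, 21]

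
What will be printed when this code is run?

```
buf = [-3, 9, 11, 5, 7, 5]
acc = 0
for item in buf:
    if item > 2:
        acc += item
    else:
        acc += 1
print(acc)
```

item=-3: not >2, acc = 0+1 = 1
item=9: >2, acc = 1+9 = 10
item=11: >2, acc = 10+11 = 21
item=5: >2, acc = 21+5 = 26
item=7: >2, acc = 26+7 = 33
item=5: >2, acc = 33+5 = 38

38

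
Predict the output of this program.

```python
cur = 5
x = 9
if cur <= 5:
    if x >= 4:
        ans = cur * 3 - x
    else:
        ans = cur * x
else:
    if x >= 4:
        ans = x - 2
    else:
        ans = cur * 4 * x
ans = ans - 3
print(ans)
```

cur=5, x=9
cur <= 5 is True; x >= 4 is True
→ ans = cur * 3 - x = 6
ans = 6-3 = 3

3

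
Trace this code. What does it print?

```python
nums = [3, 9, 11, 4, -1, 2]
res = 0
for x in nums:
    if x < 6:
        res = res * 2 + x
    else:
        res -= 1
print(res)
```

24

x=3: <6, res = 0*2+3 = 3
x=9: not <6, res = 3-1 = 2
x=11: not <6, res = 2-1 = 1
x=4: <6, res = 1*2+4 = 6
x=-1: <6, res = 6*2+(-1) = 11
x=2: <6, res = 11*2+2 = 24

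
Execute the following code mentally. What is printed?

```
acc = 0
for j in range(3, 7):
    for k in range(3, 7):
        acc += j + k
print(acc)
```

j=3,k=3: acc = 0+6 = 6
j=3,k=4: acc = 6+7 = 13
j=3,k=5: acc = 13+8 = 21
j=3,k=6: acc = 21+9 = 30
j=4,k=3: acc = 30+7 = 37
j=4,k=4: acc = 37+8 = 45
j=4,k=5: acc = 45+9 = 54
j=4,k=6: acc = 54+10 = 64
j=5,k=3: acc = 64+8 = 72
j=5,k=4: acc = 72+9 = 81
j=5,k=5: acc = 81+10 = 91
j=5,k=6: acc = 91+11 = 102
j=6,k=3: acc = 102+9 = 111
j=6,k=4: acc = 111+10 = 121
j=6,k=5: acc = 121+11 = 132
j=6,k=6: acc = 132+12 = 144

144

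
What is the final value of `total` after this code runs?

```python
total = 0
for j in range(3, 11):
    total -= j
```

j=3: total = 0-3 = -3
j=4: total = (-3)-4 = -7
j=5: total = (-7)-5 = -12
j=6: total = (-12)-6 = -18
j=7: total = (-18)-7 = -25
j=8: total = (-25)-8 = -33
j=9: total = (-33)-9 = -42
j=10: total = (-42)-10 = -52

-52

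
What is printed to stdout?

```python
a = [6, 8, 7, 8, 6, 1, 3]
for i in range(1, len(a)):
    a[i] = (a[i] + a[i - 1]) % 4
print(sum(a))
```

i=1: a[1] = (8+6)%4 = 2 → [6, 2, 7, 8, 6, 1, 3]
i=2: a[2] = (7+2)%4 = 1 → [6, 2, 1, 8, 6, 1, 3]
i=3: a[3] = (8+1)%4 = 1 → [6, 2, 1, 1, 6, 1, 3]
i=4: a[4] = (6+1)%4 = 3 → [6, 2, 1, 1, 3, 1, 3]
i=5: a[5] = (1+3)%4 = 0 → [6, 2, 1, 1, 3, 0, 3]
i=6: a[6] = (3+0)%4 = 3 → [6, 2, 1, 1, 3, 0, 3]
sum = 16

16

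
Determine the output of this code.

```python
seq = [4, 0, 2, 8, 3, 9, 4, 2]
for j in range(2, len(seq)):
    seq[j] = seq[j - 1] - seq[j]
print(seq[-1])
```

-28

j=2: seq[2] = 0-2 = -2 → [4, 0, -2, 8, 3, 9, 4, 2]
j=3: seq[3] = (-2)-8 = -10 → [4, 0, -2, -10, 3, 9, 4, 2]
j=4: seq[4] = (-10)-3 = -13 → [4, 0, -2, -10, -13, 9, 4, 2]
j=5: seq[5] = (-13)-9 = -22 → [4, 0, -2, -10, -13, -22, 4, 2]
j=6: seq[6] = (-22)-4 = -26 → [4, 0, -2, -10, -13, -22, -26, 2]
j=7: seq[7] = (-26)-2 = -28 → [4, 0, -2, -10, -13, -22, -26, -28]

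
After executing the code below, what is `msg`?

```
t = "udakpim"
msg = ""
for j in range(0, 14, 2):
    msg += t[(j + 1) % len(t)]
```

j=0: add t[1]='d' → 'd'
j=2: add t[3]='k' → 'dk'
j=4: add t[5]='i' → 'dki'
j=6: add t[0]='u' → 'dkiu'
j=8: add t[2]='a' → 'dkiua'
j=10: add t[4]='p' → 'dkiuap'
j=12: add t[6]='m' → 'dkiuapm'

'dkiuapm'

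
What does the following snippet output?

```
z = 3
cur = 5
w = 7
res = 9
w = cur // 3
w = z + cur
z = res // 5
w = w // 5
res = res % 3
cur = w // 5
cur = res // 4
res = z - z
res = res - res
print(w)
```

1

w = 5//3 = 1
w = 3+5 = 8
z = 9//5 = 1
w = 8//5 = 1
res = 9%3 = 0
cur = 1//5 = 0
cur = 0//4 = 0
res = 1-1 = 0
res = 0-0 = 0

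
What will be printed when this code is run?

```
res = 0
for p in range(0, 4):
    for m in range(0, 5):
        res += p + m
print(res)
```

p=0,m=0: res = 0+0 = 0
p=0,m=1: res = 0+1 = 1
p=0,m=2: res = 1+2 = 3
p=0,m=3: res = 3+3 = 6
p=0,m=4: res = 6+4 = 10
p=1,m=0: res = 10+1 = 11
p=1,m=1: res = 11+2 = 13
p=1,m=2: res = 13+3 = 16
p=1,m=3: res = 16+4 = 20
p=1,m=4: res = 20+5 = 25
p=2,m=0: res = 25+2 = 27
p=2,m=1: res = 27+3 = 30
p=2,m=2: res = 30+4 = 34
p=2,m=3: res = 34+5 = 39
p=2,m=4: res = 39+6 = 45
p=3,m=0: res = 45+3 = 48
p=3,m=1: res = 48+4 = 52
p=3,m=2: res = 52+5 = 57
p=3,m=3: res = 57+6 = 63
p=3,m=4: res = 63+7 = 70

70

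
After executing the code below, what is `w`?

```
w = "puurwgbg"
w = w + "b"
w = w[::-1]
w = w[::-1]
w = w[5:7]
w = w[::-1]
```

'bg'

+ 'b' → 'puurwgbgb'
reverse → 'bgbgwruup'
reverse → 'puurwgbgb'
slice [5:7] → 'gb'
reverse → 'bg'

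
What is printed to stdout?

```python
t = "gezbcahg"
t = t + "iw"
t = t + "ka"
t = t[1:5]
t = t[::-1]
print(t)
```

+ 'iw' → 'gezbcahgiw'
+ 'ka' → 'gezbcahgiwka'
slice [1:5] → 'ezbc'
reverse → 'cbze'

cbze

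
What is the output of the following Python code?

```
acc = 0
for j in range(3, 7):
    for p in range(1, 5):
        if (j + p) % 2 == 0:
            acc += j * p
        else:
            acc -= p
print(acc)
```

j=3,p=1: even sum, acc = 0+3 = 3
j=3,p=2: odd sum, acc = 3-2 = 1
j=3,p=3: even sum, acc = 1+9 = 10
j=3,p=4: odd sum, acc = 10-4 = 6
j=4,p=1: odd sum, acc = 6-1 = 5
j=4,p=2: even sum, acc = 5+8 = 13
j=4,p=3: odd sum, acc = 13-3 = 10
j=4,p=4: even sum, acc = 10+16 = 26
j=5,p=1: even sum, acc = 26+5 = 31
j=5,p=2: odd sum, acc = 31-2 = 29
j=5,p=3: even sum, acc = 29+15 = 44
j=5,p=4: odd sum, acc = 44-4 = 40
j=6,p=1: odd sum, acc = 40-1 = 39
j=6,p=2: even sum, acc = 39+12 = 51
j=6,p=3: odd sum, acc = 51-3 = 48
j=6,p=4: even sum, acc = 48+24 = 72

72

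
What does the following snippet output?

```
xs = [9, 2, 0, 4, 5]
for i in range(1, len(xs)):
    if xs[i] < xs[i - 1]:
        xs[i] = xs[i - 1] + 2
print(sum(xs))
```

65

i=1: 2<9, xs[1] = 9+2 = 11 → [9, 11, 0, 4, 5]
i=2: 0<11, xs[2] = 11+2 = 13 → [9, 11, 13, 4, 5]
i=3: 4<13, xs[3] = 13+2 = 15 → [9, 11, 13, 15, 5]
i=4: 5<15, xs[4] = 15+2 = 17 → [9, 11, 13, 15, 17]
sum = 65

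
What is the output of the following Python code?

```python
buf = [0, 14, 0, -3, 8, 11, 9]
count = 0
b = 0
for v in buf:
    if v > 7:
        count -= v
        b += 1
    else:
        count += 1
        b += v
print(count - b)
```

v=0: not >7, count = 0+1 = 1; b=0
v=14: >7, count = 1-14 = -13; b=1
v=0: not >7, count = (-13)+1 = -12; b=1
v=-3: not >7, count = (-12)+1 = -11; b=-2
v=8: >7, count = (-11)-8 = -19; b=-1
v=11: >7, count = (-19)-11 = -30; b=0
v=9: >7, count = (-30)-9 = -39; b=1
count-b = (-39)-1 = -40

-40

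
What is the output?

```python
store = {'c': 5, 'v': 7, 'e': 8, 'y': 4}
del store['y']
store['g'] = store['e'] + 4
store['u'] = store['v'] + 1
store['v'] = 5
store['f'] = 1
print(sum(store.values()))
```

del 'y' → {'c': 5, 'v': 7, 'e': 8}
store['g'] = store['e']+4 = 12 → {'c': 5, 'v': 7, 'e': 8, 'g': 12}
store['u'] = store['v']+1 = 8 → {'c': 5, 'v': 7, 'e': 8, 'g': 12, 'u': 8}
store['v'] = 5 → {'c': 5, 'v': 5, 'e': 8, 'g': 12, 'u': 8}
store['f'] = 1 → {'c': 5, 'v': 5, 'e': 8, 'g': 12, 'u': 8, 'f': 1}
sum of values = 39

39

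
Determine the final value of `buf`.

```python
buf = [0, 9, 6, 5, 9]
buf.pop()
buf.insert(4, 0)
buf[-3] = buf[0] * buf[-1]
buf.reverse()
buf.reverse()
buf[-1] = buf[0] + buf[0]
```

pop() removes 9 → [0, 9, 6, 5]
insert 0 at 4 → [0, 9, 6, 5, 0]
buf[-3] = buf[0]*buf[-1] = 0*0 = 0 → [0, 9, 0, 5, 0]
reverse → [0, 5, 0, 9, 0]
reverse → [0, 9, 0, 5, 0]
buf[-1] = buf[0]+buf[0] = 0+0 = 0 → [0, 9, 0, 5, 0]

[0, 9, 0, 5, 0]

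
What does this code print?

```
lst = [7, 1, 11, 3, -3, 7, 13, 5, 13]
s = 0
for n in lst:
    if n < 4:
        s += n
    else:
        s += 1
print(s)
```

7

n=7: not <4, s = 0+1 = 1
n=1: <4, s = 1+1 = 2
n=11: not <4, s = 2+1 = 3
n=3: <4, s = 3+3 = 6
n=-3: <4, s = 6+(-3) = 3
n=7: not <4, s = 3+1 = 4
n=13: not <4, s = 4+1 = 5
n=5: not <4, s = 5+1 = 6
n=13: not <4, s = 6+1 = 7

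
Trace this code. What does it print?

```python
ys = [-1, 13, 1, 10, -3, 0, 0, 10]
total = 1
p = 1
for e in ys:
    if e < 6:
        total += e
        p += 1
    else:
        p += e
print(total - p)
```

e=-1: <6, total = 1+(-1) = 0; p=2
e=13: not <6; p=15
e=1: <6, total = 0+1 = 1; p=16
e=10: not <6; p=26
e=-3: <6, total = 1+(-3) = -2; p=27
e=0: <6, total = (-2)+0 = -2; p=28
e=0: <6, total = (-2)+0 = -2; p=29
e=10: not <6; p=39
total-p = (-2)-39 = -41

-41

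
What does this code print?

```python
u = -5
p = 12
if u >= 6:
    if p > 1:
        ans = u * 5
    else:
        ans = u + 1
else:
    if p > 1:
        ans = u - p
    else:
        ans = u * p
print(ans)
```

-17

u=-5, p=12
u >= 6 is False; p > 1 is True
→ ans = u - p = -17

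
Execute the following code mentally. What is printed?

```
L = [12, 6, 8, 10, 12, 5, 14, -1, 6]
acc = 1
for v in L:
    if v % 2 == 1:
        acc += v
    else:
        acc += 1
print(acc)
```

v=12: not odd, acc = 1+1 = 2
v=6: not odd, acc = 2+1 = 3
v=8: not odd, acc = 3+1 = 4
v=10: not odd, acc = 4+1 = 5
v=12: not odd, acc = 5+1 = 6
v=5: odd, acc = 6+5 = 11
v=14: not odd, acc = 11+1 = 12
v=-1: odd, acc = 12+(-1) = 11
v=6: not odd, acc = 11+1 = 12

12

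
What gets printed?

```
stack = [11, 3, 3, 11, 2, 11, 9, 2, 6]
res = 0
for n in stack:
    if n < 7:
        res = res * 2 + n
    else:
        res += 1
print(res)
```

138

n=11: not <7, res = 0+1 = 1
n=3: <7, res = 1*2+3 = 5
n=3: <7, res = 5*2+3 = 13
n=11: not <7, res = 13+1 = 14
n=2: <7, res = 14*2+2 = 30
n=11: not <7, res = 30+1 = 31
n=9: not <7, res = 31+1 = 32
n=2: <7, res = 32*2+2 = 66
n=6: <7, res = 66*2+6 = 138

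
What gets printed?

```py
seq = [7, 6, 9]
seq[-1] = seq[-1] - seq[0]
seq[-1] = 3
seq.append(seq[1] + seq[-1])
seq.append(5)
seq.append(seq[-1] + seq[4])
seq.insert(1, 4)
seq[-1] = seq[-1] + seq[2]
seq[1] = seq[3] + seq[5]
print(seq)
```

[7, 8, 6, 3, 9, 5, 16]

seq[-1] = seq[-1]-seq[0] = 9-7 = 2 → [7, 6, 2]
seq[-1] = 3 → [7, 6, 3]
append seq[1]+seq[-1] = 6+3 = 9 → [7, 6, 3, 9]
append 5 → [7, 6, 3, 9, 5]
append seq[-1]+seq[4] = 5+5 = 10 → [7, 6, 3, 9, 5, 10]
insert 4 at 1 → [7, 4, 6, 3, 9, 5, 10]
seq[-1] = seq[-1]+seq[2] = 10+6 = 16 → [7, 4, 6, 3, 9, 5, 16]
seq[1] = seq[3]+seq[5] = 3+5 = 8 → [7, 8, 6, 3, 9, 5, 16]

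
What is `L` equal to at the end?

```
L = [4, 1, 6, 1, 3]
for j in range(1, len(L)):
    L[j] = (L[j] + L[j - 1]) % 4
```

j=1: L[1] = (1+4)%4 = 1 → [4, 1, 6, 1, 3]
j=2: L[2] = (6+1)%4 = 3 → [4, 1, 3, 1, 3]
j=3: L[3] = (1+3)%4 = 0 → [4, 1, 3, 0, 3]
j=4: L[4] = (3+0)%4 = 3 → [4, 1, 3, 0, 3]

[4, 1, 3, 0, 3]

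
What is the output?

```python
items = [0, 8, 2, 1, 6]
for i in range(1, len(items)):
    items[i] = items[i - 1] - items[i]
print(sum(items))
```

-46

i=1: items[1] = 0-8 = -8 → [0, -8, 2, 1, 6]
i=2: items[2] = (-8)-2 = -10 → [0, -8, -10, 1, 6]
i=3: items[3] = (-10)-1 = -11 → [0, -8, -10, -11, 6]
i=4: items[4] = (-11)-6 = -17 → [0, -8, -10, -11, -17]
sum = -46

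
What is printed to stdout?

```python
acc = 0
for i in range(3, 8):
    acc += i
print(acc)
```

i=3: acc = 0+3 = 3
i=4: acc = 3+4 = 7
i=5: acc = 7+5 = 12
i=6: acc = 12+6 = 18
i=7: acc = 18+7 = 25

25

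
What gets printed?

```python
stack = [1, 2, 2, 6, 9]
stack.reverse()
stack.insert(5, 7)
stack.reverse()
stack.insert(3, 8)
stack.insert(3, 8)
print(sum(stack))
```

reverse → [9, 6, 2, 2, 1]
insert 7 at 5 → [9, 6, 2, 2, 1, 7]
reverse → [7, 1, 2, 2, 6, 9]
insert 8 at 3 → [7, 1, 2, 8, 2, 6, 9]
insert 8 at 3 → [7, 1, 2, 8, 8, 2, 6, 9]
sum = 43

43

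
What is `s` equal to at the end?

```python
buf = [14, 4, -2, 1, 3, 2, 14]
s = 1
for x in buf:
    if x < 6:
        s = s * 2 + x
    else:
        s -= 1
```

x=14: not <6, s = 1-1 = 0
x=4: <6, s = 0*2+4 = 4
x=-2: <6, s = 4*2+(-2) = 6
x=1: <6, s = 6*2+1 = 13
x=3: <6, s = 13*2+3 = 29
x=2: <6, s = 29*2+2 = 60
x=14: not <6, s = 60-1 = 59

59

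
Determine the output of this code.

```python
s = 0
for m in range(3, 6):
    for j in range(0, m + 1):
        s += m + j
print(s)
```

93

m=3,j=0: s = 0+3 = 3
m=3,j=1: s = 3+4 = 7
m=3,j=2: s = 7+5 = 12
m=3,j=3: s = 12+6 = 18
m=4,j=0: s = 18+4 = 22
m=4,j=1: s = 22+5 = 27
m=4,j=2: s = 27+6 = 33
m=4,j=3: s = 33+7 = 40
m=4,j=4: s = 40+8 = 48
m=5,j=0: s = 48+5 = 53
m=5,j=1: s = 53+6 = 59
m=5,j=2: s = 59+7 = 66
m=5,j=3: s = 66+8 = 74
m=5,j=4: s = 74+9 = 83
m=5,j=5: s = 83+10 = 93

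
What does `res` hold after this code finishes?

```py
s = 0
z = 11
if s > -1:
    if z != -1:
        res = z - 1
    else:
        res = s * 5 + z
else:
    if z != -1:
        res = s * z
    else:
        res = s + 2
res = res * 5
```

s=0, z=11
s > -1 is True; z != -1 is True
→ res = z - 1 = 10
res = 10*5 = 50

50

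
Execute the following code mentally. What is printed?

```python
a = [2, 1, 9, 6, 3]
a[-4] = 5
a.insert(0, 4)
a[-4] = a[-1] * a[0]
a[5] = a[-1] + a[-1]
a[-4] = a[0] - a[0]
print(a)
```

a[-4] = 5 → [2, 5, 9, 6, 3]
insert 4 at 0 → [4, 2, 5, 9, 6, 3]
a[-4] = a[-1]*a[0] = 3*4 = 12 → [4, 2, 12, 9, 6, 3]
a[5] = a[-1]+a[-1] = 3+3 = 6 → [4, 2, 12, 9, 6, 6]
a[-4] = a[0]-a[0] = 4-4 = 0 → [4, 2, 0, 9, 6, 6]

[4, 2, 0, 9, 6, 6]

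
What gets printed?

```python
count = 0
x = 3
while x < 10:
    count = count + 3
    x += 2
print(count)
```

x=3: count = 0+3 = 3
x=5: count = 3+3 = 6
x=7: count = 6+3 = 9
x=9: count = 9+3 = 12

12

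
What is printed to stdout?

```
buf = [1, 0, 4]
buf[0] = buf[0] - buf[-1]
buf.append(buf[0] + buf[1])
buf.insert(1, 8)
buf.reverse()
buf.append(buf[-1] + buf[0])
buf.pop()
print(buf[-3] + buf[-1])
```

-3

buf[0] = buf[0]-buf[-1] = 1-4 = -3 → [-3, 0, 4]
append buf[0]+buf[1] = (-3)+0 = -3 → [-3, 0, 4, -3]
insert 8 at 1 → [-3, 8, 0, 4, -3]
reverse → [-3, 4, 0, 8, -3]
append buf[-1]+buf[0] = (-3)+(-3) = -6 → [-3, 4, 0, 8, -3, -6]
pop() removes -6 → [-3, 4, 0, 8, -3]
buf[-3]+buf[-1] = 0+(-3) = -3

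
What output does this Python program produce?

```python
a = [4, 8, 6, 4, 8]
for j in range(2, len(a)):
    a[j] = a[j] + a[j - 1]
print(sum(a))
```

70

j=2: a[2] = 6+8 = 14 → [4, 8, 14, 4, 8]
j=3: a[3] = 4+14 = 18 → [4, 8, 14, 18, 8]
j=4: a[4] = 8+18 = 26 → [4, 8, 14, 18, 26]
sum = 70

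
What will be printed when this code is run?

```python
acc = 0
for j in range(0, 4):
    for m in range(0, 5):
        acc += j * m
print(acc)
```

j=0,m=0: acc = 0+0 = 0
j=0,m=1: acc = 0+0 = 0
j=0,m=2: acc = 0+0 = 0
j=0,m=3: acc = 0+0 = 0
j=0,m=4: acc = 0+0 = 0
j=1,m=0: acc = 0+0 = 0
j=1,m=1: acc = 0+1 = 1
j=1,m=2: acc = 1+2 = 3
j=1,m=3: acc = 3+3 = 6
j=1,m=4: acc = 6+4 = 10
j=2,m=0: acc = 10+0 = 10
j=2,m=1: acc = 10+2 = 12
j=2,m=2: acc = 12+4 = 16
j=2,m=3: acc = 16+6 = 22
j=2,m=4: acc = 22+8 = 30
j=3,m=0: acc = 30+0 = 30
j=3,m=1: acc = 30+3 = 33
j=3,m=2: acc = 33+6 = 39
j=3,m=3: acc = 39+9 = 48
j=3,m=4: acc = 48+12 = 60

60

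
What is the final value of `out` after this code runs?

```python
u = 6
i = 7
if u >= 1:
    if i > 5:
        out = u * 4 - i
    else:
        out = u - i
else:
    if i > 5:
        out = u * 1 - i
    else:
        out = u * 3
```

u=6, i=7
u >= 1 is True; i > 5 is True
→ out = u * 4 - i = 17

17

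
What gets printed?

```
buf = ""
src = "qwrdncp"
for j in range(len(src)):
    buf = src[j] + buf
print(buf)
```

j=0: prepend 'q' → 'q'
j=1: prepend 'w' → 'wq'
j=2: prepend 'r' → 'rwq'
j=3: prepend 'd' → 'drwq'
j=4: prepend 'n' → 'ndrwq'
j=5: prepend 'c' → 'cndrwq'
j=6: prepend 'p' → 'pcndrwq'

pcndrwq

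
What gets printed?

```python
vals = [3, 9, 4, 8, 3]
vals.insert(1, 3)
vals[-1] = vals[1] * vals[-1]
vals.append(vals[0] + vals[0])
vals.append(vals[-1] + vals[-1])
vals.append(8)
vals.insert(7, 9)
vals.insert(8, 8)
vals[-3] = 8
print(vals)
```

[3, 3, 9, 4, 8, 9, 6, 9, 8, 12, 8]

insert 3 at 1 → [3, 3, 9, 4, 8, 3]
vals[-1] = vals[1]*vals[-1] = 3*3 = 9 → [3, 3, 9, 4, 8, 9]
append vals[0]+vals[0] = 3+3 = 6 → [3, 3, 9, 4, 8, 9, 6]
append vals[-1]+vals[-1] = 6+6 = 12 → [3, 3, 9, 4, 8, 9, 6, 12]
append 8 → [3, 3, 9, 4, 8, 9, 6, 12, 8]
insert 9 at 7 → [3, 3, 9, 4, 8, 9, 6, 9, 12, 8]
insert 8 at 8 → [3, 3, 9, 4, 8, 9, 6, 9, 8, 12, 8]
vals[-3] = 8 → [3, 3, 9, 4, 8, 9, 6, 9, 8, 12, 8]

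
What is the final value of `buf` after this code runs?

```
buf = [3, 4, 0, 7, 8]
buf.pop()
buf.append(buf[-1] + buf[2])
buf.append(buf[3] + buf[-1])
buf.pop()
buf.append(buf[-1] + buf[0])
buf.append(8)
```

[3, 4, 0, 7, 7, 10, 8]

pop() removes 8 → [3, 4, 0, 7]
append buf[-1]+buf[2] = 7+0 = 7 → [3, 4, 0, 7, 7]
append buf[3]+buf[-1] = 7+7 = 14 → [3, 4, 0, 7, 7, 14]
pop() removes 14 → [3, 4, 0, 7, 7]
append buf[-1]+buf[0] = 7+3 = 10 → [3, 4, 0, 7, 7, 10]
append 8 → [3, 4, 0, 7, 7, 10, 8]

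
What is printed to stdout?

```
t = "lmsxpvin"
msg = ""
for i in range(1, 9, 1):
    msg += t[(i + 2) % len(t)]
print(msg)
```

xpvinlms

i=1: add t[3]='x' → 'x'
i=2: add t[4]='p' → 'xp'
i=3: add t[5]='v' → 'xpv'
i=4: add t[6]='i' → 'xpvi'
i=5: add t[7]='n' → 'xpvin'
i=6: add t[0]='l' → 'xpvinl'
i=7: add t[1]='m' → 'xpvinlm'
i=8: add t[2]='s' → 'xpvinlms'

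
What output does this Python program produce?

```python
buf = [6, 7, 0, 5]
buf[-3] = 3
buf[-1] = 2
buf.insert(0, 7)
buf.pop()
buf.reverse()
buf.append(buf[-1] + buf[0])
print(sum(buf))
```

23

buf[-3] = 3 → [6, 3, 0, 5]
buf[-1] = 2 → [6, 3, 0, 2]
insert 7 at 0 → [7, 6, 3, 0, 2]
pop() removes 2 → [7, 6, 3, 0]
reverse → [0, 3, 6, 7]
append buf[-1]+buf[0] = 7+0 = 7 → [0, 3, 6, 7, 7]
sum = 23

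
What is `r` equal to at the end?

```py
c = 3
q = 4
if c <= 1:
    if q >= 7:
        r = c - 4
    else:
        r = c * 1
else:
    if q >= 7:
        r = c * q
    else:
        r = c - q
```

-1

c=3, q=4
c <= 1 is False; q >= 7 is False
→ r = c - q = -1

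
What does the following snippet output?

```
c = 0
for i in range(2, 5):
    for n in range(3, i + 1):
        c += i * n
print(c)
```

37

i=3,n=3: c = 0+9 = 9
i=4,n=3: c = 9+12 = 21
i=4,n=4: c = 21+16 = 37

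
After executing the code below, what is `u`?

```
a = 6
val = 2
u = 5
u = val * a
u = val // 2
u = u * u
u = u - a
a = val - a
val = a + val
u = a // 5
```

u = 2*6 = 12
u = 2//2 = 1
u = 1*1 = 1
u = 1-6 = -5
a = 2-6 = -4
val = (-4)+2 = -2
u = (-4)//5 = -1

-1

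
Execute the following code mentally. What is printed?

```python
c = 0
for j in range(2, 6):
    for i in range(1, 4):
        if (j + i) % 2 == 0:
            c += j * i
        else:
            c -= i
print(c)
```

32

j=2,i=1: odd sum, c = 0-1 = -1
j=2,i=2: even sum, c = (-1)+4 = 3
j=2,i=3: odd sum, c = 3-3 = 0
j=3,i=1: even sum, c = 0+3 = 3
j=3,i=2: odd sum, c = 3-2 = 1
j=3,i=3: even sum, c = 1+9 = 10
j=4,i=1: odd sum, c = 10-1 = 9
j=4,i=2: even sum, c = 9+8 = 17
j=4,i=3: odd sum, c = 17-3 = 14
j=5,i=1: even sum, c = 14+5 = 19
j=5,i=2: odd sum, c = 19-2 = 17
j=5,i=3: even sum, c = 17+15 = 32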